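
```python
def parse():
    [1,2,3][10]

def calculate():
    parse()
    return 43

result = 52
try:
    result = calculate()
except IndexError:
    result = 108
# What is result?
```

Step-by-step execution trace:
1. result starts at 52.
2. try: `calculate()` calls `parse()`.
3. `parse()` evaluates `[1,2,3][10]`, which raises IndexError; it propagates through calculate (uncaught).
4. `return 43` in calculate is not reached; the assignment to result does not complete.
5. `except IndexError` matches → result = 108.
Result: 108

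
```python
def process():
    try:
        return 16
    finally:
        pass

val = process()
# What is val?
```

Step-by-step execution trace:
1. `process()` enters try: `return 16` sets pending return value 16.
2. Before returning, `finally: pass` runs (no effect).
3. process() returns 16 → val = 16.
Result: 16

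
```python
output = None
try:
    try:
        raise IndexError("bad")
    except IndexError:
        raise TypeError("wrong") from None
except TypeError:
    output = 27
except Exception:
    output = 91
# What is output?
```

Step-by-step execution trace:
1. Inner try raises IndexError; inner `except IndexError` catches it.
2. `raise TypeError(...) from None` raises TypeError (from None suppresses __context__, but the active exception is still TypeError).
3. Outer `except TypeError` matches → output = 27.
4. `except Exception` is not reached.
Result: 27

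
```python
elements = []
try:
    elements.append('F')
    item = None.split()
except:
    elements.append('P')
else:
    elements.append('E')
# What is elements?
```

Step-by-step execution trace:
1. try: `elements.append('F')` → elements = ['F'].
2. `item = None.split()` raises AttributeError.
3. bare `except` matches → `elements.append('P')` → elements = ['F', 'P'].
4. `else` is skipped (an exception was raised).
Result: ['F', 'P']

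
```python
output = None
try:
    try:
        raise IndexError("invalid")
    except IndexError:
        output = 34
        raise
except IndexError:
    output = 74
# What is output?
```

Step-by-step execution trace:
1. Inner try: `raise IndexError("invalid")` raises IndexError.
2. Inner `except IndexError` matches → output = 34.
3. bare `raise` re-raises the same IndexError.
4. Outer `except IndexError` matches → output = 74.
Result: 74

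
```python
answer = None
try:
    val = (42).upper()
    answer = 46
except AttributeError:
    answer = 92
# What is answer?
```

Step-by-step execution trace:
1. `val = (42).upper()` raises AttributeError.
2. `answer = 46` is not reached.
3. `except AttributeError` matches → answer = 92.
Result: 92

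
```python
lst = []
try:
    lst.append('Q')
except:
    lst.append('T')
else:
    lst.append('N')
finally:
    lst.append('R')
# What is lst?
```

Step-by-step execution trace:
1. try: `lst.append('Q')` → lst = ['Q']. No exception raised.
2. `except` is skipped.
3. `else` runs: `lst.append('N')` → lst = ['Q', 'N'].
4. `finally` always runs: `lst.append('R')` → lst = ['Q', 'N', 'R'].
Result: ['Q', 'N', 'R']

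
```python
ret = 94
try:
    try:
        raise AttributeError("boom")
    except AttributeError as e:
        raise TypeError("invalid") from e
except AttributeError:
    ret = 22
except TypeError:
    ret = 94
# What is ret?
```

Step-by-step execution trace:
1. Inner try raises AttributeError; inner `except AttributeError as e` catches it.
2. `raise TypeError(...) from e` raises TypeError (AttributeError is attached as __cause__, but only TypeError is active).
3. Outer `except AttributeError` does not match TypeError; skipped.
4. Outer `except TypeError` matches → ret = 94.
Result: 94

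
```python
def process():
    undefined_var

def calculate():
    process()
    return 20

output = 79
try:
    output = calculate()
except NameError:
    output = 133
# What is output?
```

Step-by-step execution trace:
1. output starts at 79.
2. try: `calculate()` calls `process()`.
3. `process()` evaluates `undefined_var`, which raises NameError; it propagates through calculate (uncaught).
4. `return 20` in calculate is not reached; the assignment to output does not complete.
5. `except NameError` matches → output = 133.
Result: 133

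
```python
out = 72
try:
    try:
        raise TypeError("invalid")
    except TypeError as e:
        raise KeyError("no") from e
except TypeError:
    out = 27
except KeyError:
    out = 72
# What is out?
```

Step-by-step execution trace:
1. Inner try raises TypeError; inner `except TypeError as e` catches it.
2. `raise KeyError(...) from e` raises KeyError (TypeError is attached as __cause__, but only KeyError is active).
3. Outer `except TypeError` does not match KeyError; skipped.
4. Outer `except KeyError` matches → out = 72.
Result: 72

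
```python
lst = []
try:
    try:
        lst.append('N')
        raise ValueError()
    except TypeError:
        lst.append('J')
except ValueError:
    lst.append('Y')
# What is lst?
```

Step-by-step execution trace:
1. Inner try: `lst.append('N')` → lst = ['N'].
2. `raise ValueError()` raises ValueError.
3. Inner `except TypeError` does not match ValueError; exception propagates to outer try.
4. Outer `except ValueError` matches → `lst.append('Y')` → lst = ['N', 'Y'].
Result: ['N', 'Y']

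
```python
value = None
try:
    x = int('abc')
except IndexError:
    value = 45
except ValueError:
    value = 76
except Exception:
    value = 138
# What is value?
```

Step-by-step execution trace:
1. `x = int('abc')` raises ValueError.
2. `except IndexError` does not match ValueError; skipped.
3. `except ValueError` matches → value = 76.
4. Remaining except clauses are skipped.
Result: 76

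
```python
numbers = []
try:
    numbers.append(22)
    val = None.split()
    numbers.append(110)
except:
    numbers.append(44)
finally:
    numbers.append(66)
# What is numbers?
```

Step-by-step execution trace:
1. try: `numbers.append(22)` → numbers = [22].
2. `val = None.split()` raises AttributeError; `numbers.append(110)` is not reached.
3. bare `except` matches → `numbers.append(44)` → numbers = [22, 44].
4. finally always runs: `numbers.append(66)` → numbers = [22, 44, 66].
Result: [22, 44, 66]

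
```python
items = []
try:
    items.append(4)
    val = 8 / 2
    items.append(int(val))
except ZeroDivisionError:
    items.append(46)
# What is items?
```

Step-by-step execution trace:
1. try: `items.append(4)` → items = [4].
2. `val = 8 / 2` → val = 4.0. No exception raised.
3. `items.append(int(val))` → items = [4, 4].
4. `except ZeroDivisionError` is skipped (no exception was raised).
Result: [4, 4]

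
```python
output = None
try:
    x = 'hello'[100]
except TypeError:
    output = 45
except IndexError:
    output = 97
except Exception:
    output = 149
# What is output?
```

Step-by-step execution trace:
1. `x = 'hello'[100]` raises IndexError.
2. `except TypeError` does not match IndexError; skipped.
3. `except IndexError` matches → output = 97.
4. Remaining except clauses are skipped.
Result: 97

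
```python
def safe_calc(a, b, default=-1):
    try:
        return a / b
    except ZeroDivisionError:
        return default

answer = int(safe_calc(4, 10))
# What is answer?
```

Step-by-step execution trace:
1. `safe_calc(4, 10)` enters try: `return 4 / 10` → returns 0.4. No exception raised.
2. `except ZeroDivisionError` is skipped.
3. `int(0.4)` → 0 → answer = 0.
Result: 0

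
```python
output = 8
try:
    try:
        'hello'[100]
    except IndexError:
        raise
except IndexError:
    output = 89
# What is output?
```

Step-by-step execution trace:
1. Inner try: `'hello'[100]` raises IndexError.
2. Inner `except IndexError` matches; bare `raise` re-raises the same IndexError.
3. Outer `except IndexError` matches → output = 89.
Result: 89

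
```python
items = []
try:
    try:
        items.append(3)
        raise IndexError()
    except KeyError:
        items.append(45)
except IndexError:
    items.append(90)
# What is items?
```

Step-by-step execution trace:
1. Inner try: `items.append(3)` → items = [3].
2. `raise IndexError()` raises IndexError.
3. Inner `except KeyError` does not match IndexError; exception propagates to outer try.
4. Outer `except IndexError` matches → `items.append(90)` → items = [3, 90].
Result: [3, 90]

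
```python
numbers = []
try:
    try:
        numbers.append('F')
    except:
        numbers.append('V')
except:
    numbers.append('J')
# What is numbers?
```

Step-by-step execution trace:
1. Inner try: `numbers.append('F')` → numbers = ['F']. No exception raised.
2. Inner `except` is skipped.
3. Inner try completes normally; outer `except` is skipped.
Result: ['F']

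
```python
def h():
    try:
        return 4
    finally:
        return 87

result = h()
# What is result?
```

Step-by-step execution trace:
1. `h()` enters try: `return 4` sets pending return value 4.
2. Before returning, `finally: return 87` runs and overrides the pending return.
3. h() returns 87 → result = 87.
Result: 87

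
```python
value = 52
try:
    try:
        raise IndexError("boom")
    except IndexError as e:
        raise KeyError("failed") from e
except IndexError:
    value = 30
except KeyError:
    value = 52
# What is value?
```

Step-by-step execution trace:
1. Inner try raises IndexError; inner `except IndexError as e` catches it.
2. `raise KeyError(...) from e` raises KeyError (IndexError is attached as __cause__, but only KeyError is active).
3. Outer `except IndexError` does not match KeyError; skipped.
4. Outer `except KeyError` matches → value = 52.
Result: 52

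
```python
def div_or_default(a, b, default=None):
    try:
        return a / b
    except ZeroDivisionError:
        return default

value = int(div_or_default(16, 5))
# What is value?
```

Step-by-step execution trace:
1. `div_or_default(16, 5)` enters try: `return 16 / 5` → returns 3.2. No exception raised.
2. `except ZeroDivisionError` is skipped.
3. `int(3.2)` → 3 → value = 3.
Result: 3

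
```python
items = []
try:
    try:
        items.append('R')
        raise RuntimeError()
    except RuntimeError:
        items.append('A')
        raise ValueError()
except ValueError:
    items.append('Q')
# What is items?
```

Step-by-step execution trace:
1. Inner try: `items.append('R')` → items = ['R'].
2. `raise RuntimeError()` raises RuntimeError.
3. Inner `except RuntimeError` matches → `items.append('A')` → items = ['R', 'A'].
4. `raise ValueError()` raises ValueError; propagates to outer try.
5. Outer `except ValueError` matches → `items.append('Q')` → items = ['R', 'A', 'Q'].
Result: ['R', 'A', 'Q']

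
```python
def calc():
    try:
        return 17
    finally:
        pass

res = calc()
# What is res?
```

Step-by-step execution trace:
1. `calc()` enters try: `return 17` sets pending return value 17.
2. Before returning, `finally: pass` runs (no effect).
3. calc() returns 17 → res = 17.
Result: 17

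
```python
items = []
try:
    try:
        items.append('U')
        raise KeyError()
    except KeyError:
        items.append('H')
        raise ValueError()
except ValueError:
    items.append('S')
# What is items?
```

Step-by-step execution trace:
1. Inner try: `items.append('U')` → items = ['U'].
2. `raise KeyError()` raises KeyError.
3. Inner `except KeyError` matches → `items.append('H')` → items = ['U', 'H'].
4. `raise ValueError()` raises ValueError; propagates to outer try.
5. Outer `except ValueError` matches → `items.append('S')` → items = ['U', 'H', 'S'].
Result: ['U', 'H', 'S']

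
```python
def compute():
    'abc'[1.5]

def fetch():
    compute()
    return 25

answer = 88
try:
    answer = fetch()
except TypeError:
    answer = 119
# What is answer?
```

Step-by-step execution trace:
1. answer starts at 88.
2. try: `fetch()` calls `compute()`.
3. `compute()` evaluates `'abc'[1.5]`, which raises TypeError; it propagates through fetch (uncaught).
4. `return 25` in fetch is not reached; the assignment to answer does not complete.
5. `except TypeError` matches → answer = 119.
Result: 119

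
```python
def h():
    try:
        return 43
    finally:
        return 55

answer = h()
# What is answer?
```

Step-by-step execution trace:
1. `h()` enters try: `return 43` sets pending return value 43.
2. Before returning, `finally: return 55` runs and overrides the pending return.
3. h() returns 55 → answer = 55.
Result: 55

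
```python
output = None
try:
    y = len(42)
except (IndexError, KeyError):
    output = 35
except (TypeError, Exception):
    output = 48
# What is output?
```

Step-by-step execution trace:
1. `y = len(42)` raises TypeError.
2. `except (IndexError, KeyError)` does not match TypeError; skipped.
3. `except (TypeError, Exception)` matches (TypeError is in the tuple) → output = 48.
Result: 48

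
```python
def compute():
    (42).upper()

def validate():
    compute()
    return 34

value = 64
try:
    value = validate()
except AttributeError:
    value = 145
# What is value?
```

Step-by-step execution trace:
1. value starts at 64.
2. try: `validate()` calls `compute()`.
3. `compute()` evaluates `(42).upper()`, which raises AttributeError; it propagates through validate (uncaught).
4. `return 34` in validate is not reached; the assignment to value does not complete.
5. `except AttributeError` matches → value = 145.
Result: 145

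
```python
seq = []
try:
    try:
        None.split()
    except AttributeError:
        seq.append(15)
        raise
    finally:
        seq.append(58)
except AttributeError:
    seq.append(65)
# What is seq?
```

Step-by-step execution trace:
1. Inner try: `None.split()` raises AttributeError.
2. Inner `except AttributeError` matches → `seq.append(15)` → seq = [15].
3. bare `raise` re-raises AttributeError.
4. Inner `finally` runs during unwinding: `seq.append(58)` → seq = [15, 58].
5. Outer `except AttributeError` matches → `seq.append(65)` → seq = [15, 58, 65].
Result: [15, 58, 65]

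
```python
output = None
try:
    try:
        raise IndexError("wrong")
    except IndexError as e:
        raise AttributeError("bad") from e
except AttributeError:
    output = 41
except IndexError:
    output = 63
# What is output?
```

Step-by-step execution trace:
1. Inner try raises IndexError; inner `except IndexError as e` catches it.
2. `raise AttributeError(...) from e` raises AttributeError (IndexError is attached as __cause__, but only AttributeError is active).
3. Outer `except AttributeError` matches → output = 41.
4. `except IndexError` is not reached.
Result: 41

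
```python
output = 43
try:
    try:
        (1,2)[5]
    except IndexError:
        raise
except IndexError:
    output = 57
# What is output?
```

Step-by-step execution trace:
1. Inner try: `(1,2)[5]` raises IndexError.
2. Inner `except IndexError` matches; bare `raise` re-raises the same IndexError.
3. Outer `except IndexError` matches → output = 57.
Result: 57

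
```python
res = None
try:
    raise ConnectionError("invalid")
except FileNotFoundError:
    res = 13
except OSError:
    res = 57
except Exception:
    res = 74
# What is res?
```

Step-by-step execution trace:
1. `raise ConnectionError(...)` raises ConnectionError.
2. `except FileNotFoundError` does not match (ConnectionError is not a subclass of FileNotFoundError); skipped.
3. `except OSError` matches (ConnectionError is a subclass of OSError) → res = 57.
4. `except Exception` is not reached.
Result: 57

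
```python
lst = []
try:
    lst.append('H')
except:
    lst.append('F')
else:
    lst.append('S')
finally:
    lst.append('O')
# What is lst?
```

Step-by-step execution trace:
1. try: `lst.append('H')` → lst = ['H']. No exception raised.
2. `except` is skipped.
3. `else` runs: `lst.append('S')` → lst = ['H', 'S'].
4. `finally` always runs: `lst.append('O')` → lst = ['H', 'S', 'O'].
Result: ['H', 'S', 'O']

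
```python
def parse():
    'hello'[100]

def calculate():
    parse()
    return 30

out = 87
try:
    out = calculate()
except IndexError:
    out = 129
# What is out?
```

Step-by-step execution trace:
1. out starts at 87.
2. try: `calculate()` calls `parse()`.
3. `parse()` evaluates `'hello'[100]`, which raises IndexError; it propagates through calculate (uncaught).
4. `return 30` in calculate is not reached; the assignment to out does not complete.
5. `except IndexError` matches → out = 129.
Result: 129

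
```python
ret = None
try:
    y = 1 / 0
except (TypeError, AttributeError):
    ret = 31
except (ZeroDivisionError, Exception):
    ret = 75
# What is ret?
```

Step-by-step execution trace:
1. `y = 1 / 0` raises ZeroDivisionError.
2. `except (TypeError, AttributeError)` does not match ZeroDivisionError; skipped.
3. `except (ZeroDivisionError, Exception)` matches (ZeroDivisionError is in the tuple) → ret = 75.
Result: 75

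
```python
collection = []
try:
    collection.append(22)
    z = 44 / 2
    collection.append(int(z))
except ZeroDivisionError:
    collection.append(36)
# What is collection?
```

Step-by-step execution trace:
1. try: `collection.append(22)` → collection = [22].
2. `z = 44 / 2` → z = 22.0. No exception raised.
3. `collection.append(int(z))` → collection = [22, 22].
4. `except ZeroDivisionError` is skipped (no exception was raised).
Result: [22, 22]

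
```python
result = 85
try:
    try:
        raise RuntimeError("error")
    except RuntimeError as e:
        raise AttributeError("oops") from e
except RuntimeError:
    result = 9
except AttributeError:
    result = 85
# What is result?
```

Step-by-step execution trace:
1. Inner try raises RuntimeError; inner `except RuntimeError as e` catches it.
2. `raise AttributeError(...) from e` raises AttributeError (RuntimeError is attached as __cause__, but only AttributeError is active).
3. Outer `except RuntimeError` does not match AttributeError; skipped.
4. Outer `except AttributeError` matches → result = 85.
Result: 85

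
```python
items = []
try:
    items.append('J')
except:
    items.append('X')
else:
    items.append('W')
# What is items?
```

Step-by-step execution trace:
1. try: `items.append('J')` → items = ['J']. No exception raised.
2. `except` is skipped.
3. `else` runs (try completed without exception): `items.append('W')` → items = ['J', 'W'].
Result: ['J', 'W']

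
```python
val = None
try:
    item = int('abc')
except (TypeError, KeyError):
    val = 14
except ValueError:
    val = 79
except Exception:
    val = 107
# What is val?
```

Step-by-step execution trace:
1. `item = int('abc')` raises ValueError.
2. `except (TypeError, KeyError)` does not match ValueError; skipped.
3. `except ValueError` matches (exact type match) → val = 79.
4. `except Exception` is not reached.
Result: 79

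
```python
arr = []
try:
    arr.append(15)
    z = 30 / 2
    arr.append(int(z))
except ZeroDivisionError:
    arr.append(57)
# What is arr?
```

Step-by-step execution trace:
1. try: `arr.append(15)` → arr = [15].
2. `z = 30 / 2` → z = 15.0. No exception raised.
3. `arr.append(int(z))` → arr = [15, 15].
4. `except ZeroDivisionError` is skipped (no exception was raised).
Result: [15, 15]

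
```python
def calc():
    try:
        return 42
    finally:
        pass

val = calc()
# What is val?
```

Step-by-step execution trace:
1. `calc()` enters try: `return 42` sets pending return value 42.
2. Before returning, `finally: pass` runs (no effect).
3. calc() returns 42 → val = 42.
Result: 42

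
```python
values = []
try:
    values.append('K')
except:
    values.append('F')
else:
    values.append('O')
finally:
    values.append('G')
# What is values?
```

Step-by-step execution trace:
1. try: `values.append('K')` → values = ['K']. No exception raised.
2. `except` is skipped.
3. `else` runs: `values.append('O')` → values = ['K', 'O'].
4. `finally` always runs: `values.append('G')` → values = ['K', 'O', 'G'].
Result: ['K', 'O', 'G']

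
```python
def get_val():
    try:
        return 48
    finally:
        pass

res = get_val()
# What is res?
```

Step-by-step execution trace:
1. `get_val()` enters try: `return 48` sets pending return value 48.
2. Before returning, `finally: pass` runs (no effect).
3. get_val() returns 48 → res = 48.
Result: 48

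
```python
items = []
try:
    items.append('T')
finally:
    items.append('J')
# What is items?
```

Step-by-step execution trace:
1. try: `items.append('T')` → items = ['T'].
2. The try body completes without raising.
3. finally always runs: `items.append('J')` → items = ['T', 'J'].
Result: ['T', 'J']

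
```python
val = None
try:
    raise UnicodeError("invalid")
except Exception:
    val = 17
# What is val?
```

Step-by-step execution trace:
1. `raise UnicodeError(...)` raises UnicodeError.
2. `except Exception` matches (UnicodeError is a subclass of Exception) → val = 17.
Result: 17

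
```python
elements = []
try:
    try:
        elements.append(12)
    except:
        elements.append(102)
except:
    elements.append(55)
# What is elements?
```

Step-by-step execution trace:
1. Inner try: `elements.append(12)` → elements = [12]. No exception raised.
2. Inner `except` is skipped.
3. Inner try completes normally; outer `except` is skipped.
Result: [12]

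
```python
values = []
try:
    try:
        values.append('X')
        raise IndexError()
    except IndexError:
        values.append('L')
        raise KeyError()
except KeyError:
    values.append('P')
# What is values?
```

Step-by-step execution trace:
1. Inner try: `values.append('X')` → values = ['X'].
2. `raise IndexError()` raises IndexError.
3. Inner `except IndexError` matches → `values.append('L')` → values = ['X', 'L'].
4. `raise KeyError()` raises KeyError; propagates to outer try.
5. Outer `except KeyError` matches → `values.append('P')` → values = ['X', 'L', 'P'].
Result: ['X', 'L', 'P']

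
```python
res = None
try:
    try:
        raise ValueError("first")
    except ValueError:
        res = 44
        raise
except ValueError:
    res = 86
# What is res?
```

Step-by-step execution trace:
1. Inner try: `raise ValueError("first")` raises ValueError.
2. Inner `except ValueError` matches → res = 44.
3. bare `raise` re-raises the same ValueError.
4. Outer `except ValueError` matches → res = 86.
Result: 86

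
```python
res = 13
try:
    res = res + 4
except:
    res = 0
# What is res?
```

Step-by-step execution trace:
1. res starts at 13.
2. try: `res = res + 4` → res = 17. No exception raised.
3. `except` is skipped.
Result: 17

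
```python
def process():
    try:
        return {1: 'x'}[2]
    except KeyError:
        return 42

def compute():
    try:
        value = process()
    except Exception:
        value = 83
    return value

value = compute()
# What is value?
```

Step-by-step execution trace:
1. `compute()` calls `process()`.
2. In process: `{1: 'x'}[2]` raises KeyError; `except KeyError` catches it → returns 42.
3. In compute: `value = process()` → value = 42. No exception reaches compute.
4. `except Exception` is skipped; compute returns 42.
5. value = 42.
Result: 42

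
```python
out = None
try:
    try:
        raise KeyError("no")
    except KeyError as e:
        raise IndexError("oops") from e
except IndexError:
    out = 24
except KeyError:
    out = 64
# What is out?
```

Step-by-step execution trace:
1. Inner try raises KeyError; inner `except KeyError as e` catches it.
2. `raise IndexError(...) from e` raises IndexError (KeyError is attached as __cause__, but only IndexError is active).
3. Outer `except IndexError` matches → out = 24.
4. `except KeyError` is not reached.
Result: 24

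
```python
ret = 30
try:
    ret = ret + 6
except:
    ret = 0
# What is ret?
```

Step-by-step execution trace:
1. ret starts at 30.
2. try: `ret = ret + 6` → ret = 36. No exception raised.
3. `except` is skipped.
Result: 36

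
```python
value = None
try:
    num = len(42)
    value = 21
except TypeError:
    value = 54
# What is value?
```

Step-by-step execution trace:
1. `num = len(42)` raises TypeError.
2. `value = 21` is not reached.
3. `except TypeError` matches → value = 54.
Result: 54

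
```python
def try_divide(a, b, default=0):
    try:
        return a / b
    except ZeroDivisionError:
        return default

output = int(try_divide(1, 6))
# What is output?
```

Step-by-step execution trace:
1. `try_divide(1, 6)` enters try: `return 1 / 6` → returns 0.16666666666666666. No exception raised.
2. `except ZeroDivisionError` is skipped.
3. `int(0.16666666666666666)` → 0 → output = 0.
Result: 0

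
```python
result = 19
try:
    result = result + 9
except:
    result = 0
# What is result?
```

Step-by-step execution trace:
1. result starts at 19.
2. try: `result = result + 9` → result = 28. No exception raised.
3. `except` is skipped.
Result: 28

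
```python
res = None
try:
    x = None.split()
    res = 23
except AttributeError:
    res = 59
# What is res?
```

Step-by-step execution trace:
1. `x = None.split()` raises AttributeError.
2. `res = 23` is not reached.
3. `except AttributeError` matches → res = 59.
Result: 59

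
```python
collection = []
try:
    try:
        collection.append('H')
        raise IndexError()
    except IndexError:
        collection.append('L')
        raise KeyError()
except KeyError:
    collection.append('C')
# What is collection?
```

Step-by-step execution trace:
1. Inner try: `collection.append('H')` → collection = ['H'].
2. `raise IndexError()` raises IndexError.
3. Inner `except IndexError` matches → `collection.append('L')` → collection = ['H', 'L'].
4. `raise KeyError()` raises KeyError; propagates to outer try.
5. Outer `except KeyError` matches → `collection.append('C')` → collection = ['H', 'L', 'C'].
Result: ['H', 'L', 'C']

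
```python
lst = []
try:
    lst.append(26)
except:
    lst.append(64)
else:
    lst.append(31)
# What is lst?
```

Step-by-step execution trace:
1. try: `lst.append(26)` → lst = [26]. No exception raised.
2. `except` is skipped.
3. `else` runs (try completed without exception): `lst.append(31)` → lst = [26, 31].
Result: [26, 31]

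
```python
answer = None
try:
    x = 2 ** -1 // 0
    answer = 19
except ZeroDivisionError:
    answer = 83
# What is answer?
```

Step-by-step execution trace:
1. `x = 2 ** -1 // 0` raises ZeroDivisionError.
2. `answer = 19` is not reached.
3. `except ZeroDivisionError` matches → answer = 83.
Result: 83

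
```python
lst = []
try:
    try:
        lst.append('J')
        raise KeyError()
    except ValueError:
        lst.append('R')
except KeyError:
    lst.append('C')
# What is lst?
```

Step-by-step execution trace:
1. Inner try: `lst.append('J')` → lst = ['J'].
2. `raise KeyError()` raises KeyError.
3. Inner `except ValueError` does not match KeyError; exception propagates to outer try.
4. Outer `except KeyError` matches → `lst.append('C')` → lst = ['J', 'C'].
Result: ['J', 'C']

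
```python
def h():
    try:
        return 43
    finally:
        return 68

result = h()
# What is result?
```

Step-by-step execution trace:
1. `h()` enters try: `return 43` sets pending return value 43.
2. Before returning, `finally: return 68` runs and overrides the pending return.
3. h() returns 68 → result = 68.
Result: 68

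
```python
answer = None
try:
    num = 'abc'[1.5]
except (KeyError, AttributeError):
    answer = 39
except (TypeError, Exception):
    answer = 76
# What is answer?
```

Step-by-step execution trace:
1. `num = 'abc'[1.5]` raises TypeError.
2. `except (KeyError, AttributeError)` does not match TypeError; skipped.
3. `except (TypeError, Exception)` matches (TypeError is in the tuple) → answer = 76.
Result: 76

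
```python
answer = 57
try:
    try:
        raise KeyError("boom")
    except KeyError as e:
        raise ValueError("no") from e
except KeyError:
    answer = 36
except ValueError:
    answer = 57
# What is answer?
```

Step-by-step execution trace:
1. Inner try raises KeyError; inner `except KeyError as e` catches it.
2. `raise ValueError(...) from e` raises ValueError (KeyError is attached as __cause__, but only ValueError is active).
3. Outer `except KeyError` does not match ValueError; skipped.
4. Outer `except ValueError` matches → answer = 57.
Result: 57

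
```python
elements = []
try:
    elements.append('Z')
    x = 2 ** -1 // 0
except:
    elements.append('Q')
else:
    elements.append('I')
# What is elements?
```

Step-by-step execution trace:
1. try: `elements.append('Z')` → elements = ['Z'].
2. `x = 2 ** -1 // 0` raises ZeroDivisionError.
3. bare `except` matches → `elements.append('Q')` → elements = ['Z', 'Q'].
4. `else` is skipped (an exception was raised).
Result: ['Z', 'Q']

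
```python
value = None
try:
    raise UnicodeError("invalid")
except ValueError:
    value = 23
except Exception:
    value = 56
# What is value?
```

Step-by-step execution trace:
1. `raise UnicodeError(...)` raises UnicodeError.
2. `except ValueError` matches (UnicodeError is a subclass of ValueError) → value = 23.
3. `except Exception` is not reached.
Result: 23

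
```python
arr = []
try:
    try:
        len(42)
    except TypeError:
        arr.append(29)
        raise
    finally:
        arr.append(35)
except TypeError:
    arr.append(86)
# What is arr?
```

Step-by-step execution trace:
1. Inner try: `len(42)` raises TypeError.
2. Inner `except TypeError` matches → `arr.append(29)` → arr = [29].
3. bare `raise` re-raises TypeError.
4. Inner `finally` runs during unwinding: `arr.append(35)` → arr = [29, 35].
5. Outer `except TypeError` matches → `arr.append(86)` → arr = [29, 35, 86].
Result: [29, 35, 86]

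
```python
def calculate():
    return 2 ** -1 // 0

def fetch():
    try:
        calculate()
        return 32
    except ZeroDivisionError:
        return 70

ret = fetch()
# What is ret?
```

Step-by-step execution trace:
1. `fetch()` calls `calculate()`.
2. `calculate()` evaluates `2 ** -1 // 0`, which raises ZeroDivisionError; it propagates to the caller.
3. `return 32` is not reached.
4. `except ZeroDivisionError` in fetch matches → returns 70.
5. ret = 70.
Result: 70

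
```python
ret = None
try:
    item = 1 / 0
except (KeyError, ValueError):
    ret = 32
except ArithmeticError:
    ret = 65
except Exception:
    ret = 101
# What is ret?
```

Step-by-step execution trace:
1. `item = 1 / 0` raises ZeroDivisionError.
2. `except (KeyError, ValueError)` does not match ZeroDivisionError; skipped.
3. `except ArithmeticError` matches (ZeroDivisionError is a subclass of ArithmeticError) → ret = 65.
4. `except Exception` is not reached.
Result: 65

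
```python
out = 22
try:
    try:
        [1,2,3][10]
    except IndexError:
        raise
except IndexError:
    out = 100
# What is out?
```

Step-by-step execution trace:
1. Inner try: `[1,2,3][10]` raises IndexError.
2. Inner `except IndexError` matches; bare `raise` re-raises the same IndexError.
3. Outer `except IndexError` matches → out = 100.
Result: 100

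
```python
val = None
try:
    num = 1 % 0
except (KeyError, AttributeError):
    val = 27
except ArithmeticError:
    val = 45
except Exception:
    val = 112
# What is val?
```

Step-by-step execution trace:
1. `num = 1 % 0` raises ZeroDivisionError.
2. `except (KeyError, AttributeError)` does not match ZeroDivisionError; skipped.
3. `except ArithmeticError` matches (ZeroDivisionError is a subclass of ArithmeticError) → val = 45.
4. `except Exception` is not reached.
Result: 45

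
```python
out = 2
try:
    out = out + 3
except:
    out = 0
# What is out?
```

Step-by-step execution trace:
1. out starts at 2.
2. try: `out = out + 3` → out = 5. No exception raised.
3. `except` is skipped.
Result: 5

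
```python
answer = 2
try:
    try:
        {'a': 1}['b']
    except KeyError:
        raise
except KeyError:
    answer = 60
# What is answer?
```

Step-by-step execution trace:
1. Inner try: `{'a': 1}['b']` raises KeyError.
2. Inner `except KeyError` matches; bare `raise` re-raises the same KeyError.
3. Outer `except KeyError` matches → answer = 60.
Result: 60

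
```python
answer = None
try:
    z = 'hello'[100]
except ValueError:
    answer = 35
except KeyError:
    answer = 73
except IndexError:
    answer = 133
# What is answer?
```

Step-by-step execution trace:
1. `z = 'hello'[100]` raises IndexError.
2. `except ValueError` does not match IndexError; skipped.
3. `except KeyError` does not match IndexError; skipped.
4. `except IndexError` matches → answer = 133.
Result: 133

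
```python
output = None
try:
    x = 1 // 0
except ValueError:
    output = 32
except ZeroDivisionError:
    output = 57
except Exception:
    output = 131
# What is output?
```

Step-by-step execution trace:
1. `x = 1 // 0` raises ZeroDivisionError.
2. `except ValueError` does not match ZeroDivisionError; skipped.
3. `except ZeroDivisionError` matches → output = 57.
4. Remaining except clauses are skipped.
Result: 57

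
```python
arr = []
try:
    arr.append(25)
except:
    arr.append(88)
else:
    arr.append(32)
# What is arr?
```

Step-by-step execution trace:
1. try: `arr.append(25)` → arr = [25]. No exception raised.
2. `except` is skipped.
3. `else` runs (try completed without exception): `arr.append(32)` → arr = [25, 32].
Result: [25, 32]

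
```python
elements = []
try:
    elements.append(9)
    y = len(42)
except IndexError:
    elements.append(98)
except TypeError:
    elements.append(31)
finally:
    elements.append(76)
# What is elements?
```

Step-by-step execution trace:
1. try: `elements.append(9)` → elements = [9].
2. `y = len(42)` raises TypeError.
3. `except IndexError` does not match TypeError; skipped.
4. `except TypeError` matches → `elements.append(31)` → elements = [9, 31].
5. finally always runs: `elements.append(76)` → elements = [9, 31, 76].
Result: [9, 31, 76]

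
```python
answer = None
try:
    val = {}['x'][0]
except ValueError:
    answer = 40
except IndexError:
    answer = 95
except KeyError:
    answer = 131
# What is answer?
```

Step-by-step execution trace:
1. `val = {}['x'][0]` raises KeyError.
2. `except ValueError` does not match KeyError; skipped.
3. `except IndexError` does not match KeyError; skipped.
4. `except KeyError` matches → answer = 131.
Result: 131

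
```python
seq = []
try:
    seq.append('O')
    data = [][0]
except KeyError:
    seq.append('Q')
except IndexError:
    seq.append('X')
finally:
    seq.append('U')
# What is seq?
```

Step-by-step execution trace:
1. try: `seq.append('O')` → seq = ['O'].
2. `data = [][0]` raises IndexError.
3. `except KeyError` does not match IndexError; skipped.
4. `except IndexError` matches → `seq.append('X')` → seq = ['O', 'X'].
5. finally always runs: `seq.append('U')` → seq = ['O', 'X', 'U'].
Result: ['O', 'X', 'U']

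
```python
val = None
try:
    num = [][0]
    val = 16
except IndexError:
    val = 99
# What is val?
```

Step-by-step execution trace:
1. `num = [][0]` raises IndexError.
2. `val = 16` is not reached.
3. `except IndexError` matches → val = 99.
Result: 99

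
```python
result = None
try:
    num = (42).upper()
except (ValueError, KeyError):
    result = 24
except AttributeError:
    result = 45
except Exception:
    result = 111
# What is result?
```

Step-by-step execution trace:
1. `num = (42).upper()` raises AttributeError.
2. `except (ValueError, KeyError)` does not match AttributeError; skipped.
3. `except AttributeError` matches (exact type match) → result = 45.
4. `except Exception` is not reached.
Result: 45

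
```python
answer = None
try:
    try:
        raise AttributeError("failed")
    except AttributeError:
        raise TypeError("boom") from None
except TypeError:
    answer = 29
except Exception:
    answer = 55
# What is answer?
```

Step-by-step execution trace:
1. Inner try raises AttributeError; inner `except AttributeError` catches it.
2. `raise TypeError(...) from None` raises TypeError (from None suppresses __context__, but the active exception is still TypeError).
3. Outer `except TypeError` matches → answer = 29.
4. `except Exception` is not reached.
Result: 29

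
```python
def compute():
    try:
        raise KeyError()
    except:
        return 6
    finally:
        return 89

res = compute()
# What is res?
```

Step-by-step execution trace:
1. `compute()` enters try: `raise KeyError()` raises KeyError.
2. bare `except` matches → `return 6` sets pending return value 6.
3. Before returning, `finally: return 89` runs and overrides the pending return.
4. compute() returns 89 → res = 89.
Result: 89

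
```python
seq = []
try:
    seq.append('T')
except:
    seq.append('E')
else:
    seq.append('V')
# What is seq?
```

Step-by-step execution trace:
1. try: `seq.append('T')` → seq = ['T']. No exception raised.
2. `except` is skipped.
3. `else` runs (try completed without exception): `seq.append('V')` → seq = ['T', 'V'].
Result: ['T', 'V']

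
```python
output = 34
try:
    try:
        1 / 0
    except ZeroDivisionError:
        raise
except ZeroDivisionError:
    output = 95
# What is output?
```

Step-by-step execution trace:
1. Inner try: `1 / 0` raises ZeroDivisionError.
2. Inner `except ZeroDivisionError` matches; bare `raise` re-raises the same ZeroDivisionError.
3. Outer `except ZeroDivisionError` matches → output = 95.
Result: 95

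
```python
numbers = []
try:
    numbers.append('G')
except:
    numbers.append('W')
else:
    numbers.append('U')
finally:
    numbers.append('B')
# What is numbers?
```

Step-by-step execution trace:
1. try: `numbers.append('G')` → numbers = ['G']. No exception raised.
2. `except` is skipped.
3. `else` runs: `numbers.append('U')` → numbers = ['G', 'U'].
4. `finally` always runs: `numbers.append('B')` → numbers = ['G', 'U', 'B'].
Result: ['G', 'U', 'B']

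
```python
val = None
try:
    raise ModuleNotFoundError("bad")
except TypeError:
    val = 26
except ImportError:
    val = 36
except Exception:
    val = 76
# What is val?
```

Step-by-step execution trace:
1. `raise ModuleNotFoundError(...)` raises ModuleNotFoundError.
2. `except TypeError` does not match (ModuleNotFoundError is not a subclass of TypeError); skipped.
3. `except ImportError` matches (ModuleNotFoundError is a subclass of ImportError) → val = 36.
4. `except Exception` is not reached.
Result: 36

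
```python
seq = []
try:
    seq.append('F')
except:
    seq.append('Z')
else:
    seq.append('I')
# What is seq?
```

Step-by-step execution trace:
1. try: `seq.append('F')` → seq = ['F']. No exception raised.
2. `except` is skipped.
3. `else` runs (try completed without exception): `seq.append('I')` → seq = ['F', 'I'].
Result: ['F', 'I']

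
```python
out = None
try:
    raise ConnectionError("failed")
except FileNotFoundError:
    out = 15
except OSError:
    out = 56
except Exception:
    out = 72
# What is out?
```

Step-by-step execution trace:
1. `raise ConnectionError(...)` raises ConnectionError.
2. `except FileNotFoundError` does not match (ConnectionError is not a subclass of FileNotFoundError); skipped.
3. `except OSError` matches (ConnectionError is a subclass of OSError) → out = 56.
4. `except Exception` is not reached.
Result: 56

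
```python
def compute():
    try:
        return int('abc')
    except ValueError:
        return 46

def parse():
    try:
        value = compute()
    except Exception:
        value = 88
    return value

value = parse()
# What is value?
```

Step-by-step execution trace:
1. `parse()` calls `compute()`.
2. In compute: `int('abc')` raises ValueError; `except ValueError` catches it → returns 46.
3. In parse: `value = compute()` → value = 46. No exception reaches parse.
4. `except Exception` is skipped; parse returns 46.
5. value = 46.
Result: 46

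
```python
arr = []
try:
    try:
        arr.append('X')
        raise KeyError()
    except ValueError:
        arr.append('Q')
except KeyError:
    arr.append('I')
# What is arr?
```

Step-by-step execution trace:
1. Inner try: `arr.append('X')` → arr = ['X'].
2. `raise KeyError()` raises KeyError.
3. Inner `except ValueError` does not match KeyError; exception propagates to outer try.
4. Outer `except KeyError` matches → `arr.append('I')` → arr = ['X', 'I'].
Result: ['X', 'I']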